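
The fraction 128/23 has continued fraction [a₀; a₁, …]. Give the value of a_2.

1

Repeatedly divide and take the remainder:
128 ÷ 23 → quotient 5, remainder 13
23 ÷ 13 → quotient 1, remainder 10
13 ÷ 10 → quotient 1, remainder 3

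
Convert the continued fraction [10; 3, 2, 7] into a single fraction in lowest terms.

535/52

Start with 7.
2 + 1/(7/1) = 2 + 1/7 = 15/7
3 + 1/(15/7) = 3 + 7/15 = 52/15
10 + 1/(52/15) = 10 + 15/52 = 535/52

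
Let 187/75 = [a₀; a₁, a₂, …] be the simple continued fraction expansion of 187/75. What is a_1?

Apply division with remainder until the remainder is 0:
187 = 2·75 + 37, so a_0 = 2
75 = 2·37 + 1, so a_1 = 2

2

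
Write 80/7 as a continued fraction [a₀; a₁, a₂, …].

[11; 2, 3]

80 = 11·7 + 3, so a_0 = 11
7 = 2·3 + 1, so a_1 = 2
3 = 3·1 + 0, so a_2 = 3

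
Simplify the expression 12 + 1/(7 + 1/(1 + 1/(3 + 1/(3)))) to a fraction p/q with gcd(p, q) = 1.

1225/101

a_0 = 12: 12/1
a_1 = 7: 85/7
a_2 = 1: 97/8
a_3 = 3: 376/31
a_4 = 3: 1225/101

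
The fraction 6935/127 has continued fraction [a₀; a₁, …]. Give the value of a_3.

6935 ÷ 127 → quotient 54, remainder 77
127 ÷ 77 → quotient 1, remainder 50
77 ÷ 50 → quotient 1, remainder 27
50 ÷ 27 → quotient 1, remainder 23

1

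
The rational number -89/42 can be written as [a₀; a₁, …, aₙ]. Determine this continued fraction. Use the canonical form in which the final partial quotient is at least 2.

[-3; 1, 7, 2, 2]

⌊-89/42⌋ = -3, remainder 37
⌊42/37⌋ = 1, remainder 5
⌊37/5⌋ = 7, remainder 2
⌊5/2⌋ = 2, remainder 1
⌊2/1⌋ = 2, remainder 0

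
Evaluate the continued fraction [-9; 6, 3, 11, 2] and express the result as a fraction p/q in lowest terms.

-3970/449

Starting at the tail and folding back:
Start with 2.
11 + 1/(2/1) = 11 + 1/2 = 23/2
3 + 1/(23/2) = 3 + 2/23 = 71/23
6 + 1/(71/23) = 6 + 23/71 = 449/71
-9 + 1/(449/71) = -9 + 71/449 = -3970/449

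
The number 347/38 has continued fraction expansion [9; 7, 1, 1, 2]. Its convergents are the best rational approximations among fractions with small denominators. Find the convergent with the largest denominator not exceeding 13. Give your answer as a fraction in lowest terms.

a_0 = 9: 9/1  (≤ bound)
a_1 = 7: 64/7  (≤ bound)
a_2 = 1: 73/8  (≤ bound)
a_3 = 1: 137/15  (> 13, stop)

73/8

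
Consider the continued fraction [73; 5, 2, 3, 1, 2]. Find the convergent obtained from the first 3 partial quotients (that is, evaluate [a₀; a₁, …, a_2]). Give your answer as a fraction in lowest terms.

805/11

Starting at the tail and folding back:
Start with 2.
5 + 1/(2/1) = 5 + 1/2 = 11/2
73 + 1/(11/2) = 73 + 2/11 = 805/11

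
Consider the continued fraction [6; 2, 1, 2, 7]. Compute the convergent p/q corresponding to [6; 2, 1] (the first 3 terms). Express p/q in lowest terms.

Compute successive convergents:
a_0 = 6: 6/1
a_1 = 2: 13/2
a_2 = 1: 19/3

19/3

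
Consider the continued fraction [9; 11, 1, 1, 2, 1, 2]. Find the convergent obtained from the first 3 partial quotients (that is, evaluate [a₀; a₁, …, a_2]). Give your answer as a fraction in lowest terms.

Start with 1.
11 + 1/(1/1) = 11 + 1/1 = 12/1
9 + 1/(12/1) = 9 + 1/12 = 109/12

109/12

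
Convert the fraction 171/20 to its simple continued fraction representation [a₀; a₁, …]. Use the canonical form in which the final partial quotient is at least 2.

[8; 1, 1, 4, 2]

Run the Euclidean algorithm, recording each quotient:
⌊171/20⌋ = 8, remainder 11
⌊20/11⌋ = 1, remainder 9
⌊11/9⌋ = 1, remainder 2
⌊9/2⌋ = 4, remainder 1
⌊2/1⌋ = 2, remainder 0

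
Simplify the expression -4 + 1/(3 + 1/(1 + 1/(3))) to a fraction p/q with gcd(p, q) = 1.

Collapse the nested fraction from the inside out:
Start with 3.
1 + 1/(3/1) = 1 + 1/3 = 4/3
3 + 1/(4/3) = 3 + 3/4 = 15/4
-4 + 1/(15/4) = -4 + 4/15 = -56/15

-56/15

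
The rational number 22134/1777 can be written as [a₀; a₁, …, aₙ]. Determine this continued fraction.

[12; 2, 5, 6, 3, 1, 1, 3]

Repeatedly divide and take the remainder:
⌊22134/1777⌋ = 12, remainder 810
⌊1777/810⌋ = 2, remainder 157
⌊810/157⌋ = 5, remainder 25
⌊157/25⌋ = 6, remainder 7
⌊25/7⌋ = 3, remainder 4
⌊7/4⌋ = 1, remainder 3
⌊4/3⌋ = 1, remainder 1
⌊3/1⌋ = 3, remainder 0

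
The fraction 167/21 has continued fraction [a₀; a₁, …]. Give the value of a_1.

1

⌊167/21⌋ = 7, remainder 20
⌊21/20⌋ = 1, remainder 1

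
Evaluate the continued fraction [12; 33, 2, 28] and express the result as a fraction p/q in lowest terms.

Start with 28.
2 + 1/(28/1) = 2 + 1/28 = 57/28
33 + 1/(57/28) = 33 + 28/57 = 1909/57
12 + 1/(1909/57) = 12 + 57/1909 = 22965/1909

22965/1909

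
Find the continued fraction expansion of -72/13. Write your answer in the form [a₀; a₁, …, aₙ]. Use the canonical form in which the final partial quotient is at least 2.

-72 ÷ 13 → quotient -6, remainder 6
13 ÷ 6 → quotient 2, remainder 1
6 ÷ 1 → quotient 6, remainder 0

[-6; 2, 6]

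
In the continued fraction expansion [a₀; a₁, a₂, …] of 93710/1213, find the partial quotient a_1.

3

Repeatedly divide and take the remainder:
93710 = 77·1213 + 309, so a_0 = 77
1213 = 3·309 + 286, so a_1 = 3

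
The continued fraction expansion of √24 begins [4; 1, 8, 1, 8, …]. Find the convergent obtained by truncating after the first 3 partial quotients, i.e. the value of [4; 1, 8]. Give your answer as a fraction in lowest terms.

44/9

a_0 = 4: 4/1
a_1 = 1: 5/1
a_2 = 8: 44/9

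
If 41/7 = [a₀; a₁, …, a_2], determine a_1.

⌊41/7⌋ = 5, remainder 6
⌊7/6⌋ = 1, remainder 1

1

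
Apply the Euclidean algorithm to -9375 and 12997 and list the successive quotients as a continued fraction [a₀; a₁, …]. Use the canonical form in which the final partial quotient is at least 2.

Repeatedly divide and take the remainder:
-9375 = -1·12997 + 3622, so a_0 = -1
12997 = 3·3622 + 2131, so a_1 = 3
3622 = 1·2131 + 1491, so a_2 = 1
2131 = 1·1491 + 640, so a_3 = 1
1491 = 2·640 + 211, so a_4 = 2
640 = 3·211 + 7, so a_5 = 3
211 = 30·7 + 1, so a_6 = 30
7 = 7·1 + 0, so a_7 = 7

[-1; 3, 1, 1, 2, 3, 30, 7]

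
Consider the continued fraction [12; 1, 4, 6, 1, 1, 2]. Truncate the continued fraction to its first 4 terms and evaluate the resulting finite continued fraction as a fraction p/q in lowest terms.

a_0 = 12: 12/1
a_1 = 1: 13/1
a_2 = 4: 64/5
a_3 = 6: 397/31

397/31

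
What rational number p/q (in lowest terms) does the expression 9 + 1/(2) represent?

Work from the innermost term outward:
Start with 2.
9 + 1/(2/1) = 9 + 1/2 = 19/2

19/2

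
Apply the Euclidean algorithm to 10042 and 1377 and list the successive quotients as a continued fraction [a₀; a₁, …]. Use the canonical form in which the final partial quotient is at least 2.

Apply division with remainder until the remainder is 0:
10042 ÷ 1377 → quotient 7, remainder 403
1377 ÷ 403 → quotient 3, remainder 168
403 ÷ 168 → quotient 2, remainder 67
168 ÷ 67 → quotient 2, remainder 34
67 ÷ 34 → quotient 1, remainder 33
34 ÷ 33 → quotient 1, remainder 1
33 ÷ 1 → quotient 33, remainder 0

[7; 3, 2, 2, 1, 1, 33]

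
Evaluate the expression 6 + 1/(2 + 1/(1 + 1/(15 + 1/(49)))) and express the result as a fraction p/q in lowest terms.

a_0 = 6: 6/1
a_1 = 2: 13/2
a_2 = 1: 19/3
a_3 = 15: 298/47
a_4 = 49: 14621/2306

14621/2306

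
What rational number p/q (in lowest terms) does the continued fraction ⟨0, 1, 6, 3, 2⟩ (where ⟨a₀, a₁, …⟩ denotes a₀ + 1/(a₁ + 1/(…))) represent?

44/51

Collapse the nested fraction from the inside out:
Start with 2.
3 + 1/(2/1) = 3 + 1/2 = 7/2
6 + 1/(7/2) = 6 + 2/7 = 44/7
1 + 1/(44/7) = 1 + 7/44 = 51/44
0 + 1/(51/44) = 0 + 44/51 = 44/51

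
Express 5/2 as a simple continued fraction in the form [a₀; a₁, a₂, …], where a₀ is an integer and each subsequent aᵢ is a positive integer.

[2; 2]

5 = 2·2 + 1, so a_0 = 2
2 = 2·1 + 0, so a_1 = 2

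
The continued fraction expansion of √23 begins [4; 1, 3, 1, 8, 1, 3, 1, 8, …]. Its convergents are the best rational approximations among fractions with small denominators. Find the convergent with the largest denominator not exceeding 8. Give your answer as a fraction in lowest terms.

24/5

a_0 = 4: 4/1  (≤ bound)
a_1 = 1: 5/1  (≤ bound)
a_2 = 3: 19/4  (≤ bound)
a_3 = 1: 24/5  (≤ bound)
a_4 = 8: 211/44  (> 8, stop)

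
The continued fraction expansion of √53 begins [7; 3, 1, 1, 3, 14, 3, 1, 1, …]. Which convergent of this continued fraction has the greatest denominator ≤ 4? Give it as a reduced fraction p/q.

29/4

List convergents until the denominator exceeds the bound:
a_0 = 7: 7/1  (≤ bound)
a_1 = 3: 22/3  (≤ bound)
a_2 = 1: 29/4  (≤ bound)
a_3 = 1: 51/7  (> 4, stop)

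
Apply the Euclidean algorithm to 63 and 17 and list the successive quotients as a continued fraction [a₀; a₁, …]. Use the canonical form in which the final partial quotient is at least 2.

Run the Euclidean algorithm, recording each quotient:
63 ÷ 17 → quotient 3, remainder 12
17 ÷ 12 → quotient 1, remainder 5
12 ÷ 5 → quotient 2, remainder 2
5 ÷ 2 → quotient 2, remainder 1
2 ÷ 1 → quotient 2, remainder 0

[3; 1, 2, 2, 2]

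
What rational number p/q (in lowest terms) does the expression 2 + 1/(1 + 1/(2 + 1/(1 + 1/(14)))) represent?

a_0 = 2: 2/1
a_1 = 1: 3/1
a_2 = 2: 8/3
a_3 = 1: 11/4
a_4 = 14: 162/59

162/59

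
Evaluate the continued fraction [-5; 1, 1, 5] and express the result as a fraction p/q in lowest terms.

-49/11

Start with 5.
1 + 1/(5/1) = 1 + 1/5 = 6/5
1 + 1/(6/5) = 1 + 5/6 = 11/6
-5 + 1/(11/6) = -5 + 6/11 = -49/11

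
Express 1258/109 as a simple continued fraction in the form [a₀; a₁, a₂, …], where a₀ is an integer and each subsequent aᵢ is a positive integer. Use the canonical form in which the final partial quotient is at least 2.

[11; 1, 1, 5, 1, 1, 4]

⌊1258/109⌋ = 11, remainder 59
⌊109/59⌋ = 1, remainder 50
⌊59/50⌋ = 1, remainder 9
⌊50/9⌋ = 5, remainder 5
⌊9/5⌋ = 1, remainder 4
⌊5/4⌋ = 1, remainder 1
⌊4/1⌋ = 4, remainder 0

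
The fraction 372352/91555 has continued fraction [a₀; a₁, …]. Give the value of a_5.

⌊372352/91555⌋ = 4, remainder 6132
⌊91555/6132⌋ = 14, remainder 5707
⌊6132/5707⌋ = 1, remainder 425
⌊5707/425⌋ = 13, remainder 182
⌊425/182⌋ = 2, remainder 61
⌊182/61⌋ = 2, remainder 60

2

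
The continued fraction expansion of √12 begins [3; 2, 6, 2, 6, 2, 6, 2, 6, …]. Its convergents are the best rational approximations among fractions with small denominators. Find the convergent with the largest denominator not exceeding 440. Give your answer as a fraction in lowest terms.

a_0 = 3: 3/1  (≤ bound)
a_1 = 2: 7/2  (≤ bound)
a_2 = 6: 45/13  (≤ bound)
a_3 = 2: 97/28  (≤ bound)
a_4 = 6: 627/181  (≤ bound)
a_5 = 2: 1351/390  (≤ bound)
a_6 = 6: 8733/2521  (> 440, stop)

1351/390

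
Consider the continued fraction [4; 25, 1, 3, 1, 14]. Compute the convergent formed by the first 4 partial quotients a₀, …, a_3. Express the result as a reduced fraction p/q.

Start with 3.
1 + 1/(3/1) = 1 + 1/3 = 4/3
25 + 1/(4/3) = 25 + 3/4 = 103/4
4 + 1/(103/4) = 4 + 4/103 = 416/103

416/103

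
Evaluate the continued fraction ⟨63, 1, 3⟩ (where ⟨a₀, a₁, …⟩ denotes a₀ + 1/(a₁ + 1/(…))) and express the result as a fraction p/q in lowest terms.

255/4

Compute successive convergents:
a_0 = 63: 63/1
a_1 = 1: 64/1
a_2 = 3: 255/4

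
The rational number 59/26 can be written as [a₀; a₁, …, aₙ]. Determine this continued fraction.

[2; 3, 1, 2, 2]

Run the Euclidean algorithm, recording each quotient:
⌊59/26⌋ = 2, remainder 7
⌊26/7⌋ = 3, remainder 5
⌊7/5⌋ = 1, remainder 2
⌊5/2⌋ = 2, remainder 1
⌊2/1⌋ = 2, remainder 0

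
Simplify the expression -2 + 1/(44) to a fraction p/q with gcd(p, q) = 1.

a_0 = -2: -2/1
a_1 = 44: -87/44

-87/44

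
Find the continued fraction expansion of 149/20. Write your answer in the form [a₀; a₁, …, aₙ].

149 ÷ 20 → quotient 7, remainder 9
20 ÷ 9 → quotient 2, remainder 2
9 ÷ 2 → quotient 4, remainder 1
2 ÷ 1 → quotient 2, remainder 0

[7; 2, 4, 2]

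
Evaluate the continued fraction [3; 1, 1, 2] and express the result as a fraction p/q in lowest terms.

18/5

a_0 = 3: 3/1
a_1 = 1: 4/1
a_2 = 1: 7/2
a_3 = 2: 18/5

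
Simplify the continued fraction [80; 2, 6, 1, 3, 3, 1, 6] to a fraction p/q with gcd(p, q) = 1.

134458/1671

Start with 6.
1 + 1/(6/1) = 1 + 1/6 = 7/6
3 + 1/(7/6) = 3 + 6/7 = 27/7
3 + 1/(27/7) = 3 + 7/27 = 88/27
1 + 1/(88/27) = 1 + 27/88 = 115/88
6 + 1/(115/88) = 6 + 88/115 = 778/115
2 + 1/(778/115) = 2 + 115/778 = 1671/778
80 + 1/(1671/778) = 80 + 778/1671 = 134458/1671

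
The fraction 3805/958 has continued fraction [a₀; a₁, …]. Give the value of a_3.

Run the Euclidean algorithm, recording each quotient:
3805 ÷ 958 → quotient 3, remainder 931
958 ÷ 931 → quotient 1, remainder 27
931 ÷ 27 → quotient 34, remainder 13
27 ÷ 13 → quotient 2, remainder 1

2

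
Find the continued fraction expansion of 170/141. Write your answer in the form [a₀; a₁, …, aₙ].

Apply division with remainder until the remainder is 0:
170 ÷ 141 → quotient 1, remainder 29
141 ÷ 29 → quotient 4, remainder 25
29 ÷ 25 → quotient 1, remainder 4
25 ÷ 4 → quotient 6, remainder 1
4 ÷ 1 → quotient 4, remainder 0

[1; 4, 1, 6, 4]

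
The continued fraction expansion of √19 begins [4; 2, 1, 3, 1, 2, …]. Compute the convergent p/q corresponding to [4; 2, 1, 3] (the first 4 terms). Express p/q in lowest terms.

a_0 = 4: 4/1
a_1 = 2: 9/2
a_2 = 1: 13/3
a_3 = 3: 48/11

48/11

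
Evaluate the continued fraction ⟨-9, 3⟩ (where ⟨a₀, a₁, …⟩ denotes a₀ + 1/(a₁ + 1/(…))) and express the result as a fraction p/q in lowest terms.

a_0 = -9: -9/1
a_1 = 3: -26/3

-26/3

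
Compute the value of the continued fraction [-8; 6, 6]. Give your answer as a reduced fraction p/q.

-290/37

a_0 = -8: -8/1
a_1 = 6: -47/6
a_2 = 6: -290/37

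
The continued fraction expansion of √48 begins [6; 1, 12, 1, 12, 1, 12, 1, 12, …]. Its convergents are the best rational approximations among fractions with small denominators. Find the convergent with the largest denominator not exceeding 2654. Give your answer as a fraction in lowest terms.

List convergents until the denominator exceeds the bound:
a_0 = 6: 6/1  (≤ bound)
a_1 = 1: 7/1  (≤ bound)
a_2 = 12: 90/13  (≤ bound)
a_3 = 1: 97/14  (≤ bound)
a_4 = 12: 1254/181  (≤ bound)
a_5 = 1: 1351/195  (≤ bound)
a_6 = 12: 17466/2521  (≤ bound)
a_7 = 1: 18817/2716  (> 2654, stop)

17466/2521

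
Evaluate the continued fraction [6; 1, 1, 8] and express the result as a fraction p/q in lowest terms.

111/17

Collapse the nested fraction from the inside out:
Start with 8.
1 + 1/(8/1) = 1 + 1/8 = 9/8
1 + 1/(9/8) = 1 + 8/9 = 17/9
6 + 1/(17/9) = 6 + 9/17 = 111/17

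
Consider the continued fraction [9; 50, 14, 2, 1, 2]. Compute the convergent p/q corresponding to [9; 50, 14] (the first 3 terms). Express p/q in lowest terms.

Starting at the tail and folding back:
Start with 14.
50 + 1/(14/1) = 50 + 1/14 = 701/14
9 + 1/(701/14) = 9 + 14/701 = 6323/701

6323/701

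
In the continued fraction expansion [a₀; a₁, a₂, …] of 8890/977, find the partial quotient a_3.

1

Repeatedly divide and take the remainder:
8890 ÷ 977 → quotient 9, remainder 97
977 ÷ 97 → quotient 10, remainder 7
97 ÷ 7 → quotient 13, remainder 6
7 ÷ 6 → quotient 1, remainder 1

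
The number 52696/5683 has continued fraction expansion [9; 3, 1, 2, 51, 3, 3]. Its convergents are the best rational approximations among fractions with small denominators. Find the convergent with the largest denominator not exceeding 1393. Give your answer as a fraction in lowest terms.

a_0 = 9: 9/1  (≤ bound)
a_1 = 3: 28/3  (≤ bound)
a_2 = 1: 37/4  (≤ bound)
a_3 = 2: 102/11  (≤ bound)
a_4 = 51: 5239/565  (≤ bound)
a_5 = 3: 15819/1706  (> 1393, stop)

5239/565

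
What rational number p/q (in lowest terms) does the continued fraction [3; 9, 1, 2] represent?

90/29

Start with 2.
1 + 1/(2/1) = 1 + 1/2 = 3/2
9 + 1/(3/2) = 9 + 2/3 = 29/3
3 + 1/(29/3) = 3 + 3/29 = 90/29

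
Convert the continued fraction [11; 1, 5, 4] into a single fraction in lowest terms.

296/25

a_0 = 11: 11/1
a_1 = 1: 12/1
a_2 = 5: 71/6
a_3 = 4: 296/25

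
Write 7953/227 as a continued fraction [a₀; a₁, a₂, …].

Run the Euclidean algorithm, recording each quotient:
7953 ÷ 227 → quotient 35, remainder 8
227 ÷ 8 → quotient 28, remainder 3
8 ÷ 3 → quotient 2, remainder 2
3 ÷ 2 → quotient 1, remainder 1
2 ÷ 1 → quotient 2, remainder 0

[35; 28, 2, 1, 2]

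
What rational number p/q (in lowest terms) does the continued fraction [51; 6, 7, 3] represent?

6907/135

Start with 3.
7 + 1/(3/1) = 7 + 1/3 = 22/3
6 + 1/(22/3) = 6 + 3/22 = 135/22
51 + 1/(135/22) = 51 + 22/135 = 6907/135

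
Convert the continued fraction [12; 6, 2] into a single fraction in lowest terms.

Start with 2.
6 + 1/(2/1) = 6 + 1/2 = 13/2
12 + 1/(13/2) = 12 + 2/13 = 158/13

158/13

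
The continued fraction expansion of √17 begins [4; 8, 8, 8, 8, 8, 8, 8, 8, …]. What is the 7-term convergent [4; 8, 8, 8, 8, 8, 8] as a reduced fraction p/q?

Start with 8.
8 + 1/(8/1) = 8 + 1/8 = 65/8
8 + 1/(65/8) = 8 + 8/65 = 528/65
8 + 1/(528/65) = 8 + 65/528 = 4289/528
8 + 1/(4289/528) = 8 + 528/4289 = 34840/4289
8 + 1/(34840/4289) = 8 + 4289/34840 = 283009/34840
4 + 1/(283009/34840) = 4 + 34840/283009 = 1166876/283009

1166876/283009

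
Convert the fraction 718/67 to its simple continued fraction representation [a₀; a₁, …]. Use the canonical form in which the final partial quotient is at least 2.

[10; 1, 2, 1, 1, 9]

718 ÷ 67 → quotient 10, remainder 48
67 ÷ 48 → quotient 1, remainder 19
48 ÷ 19 → quotient 2, remainder 10
19 ÷ 10 → quotient 1, remainder 9
10 ÷ 9 → quotient 1, remainder 1
9 ÷ 1 → quotient 9, remainder 0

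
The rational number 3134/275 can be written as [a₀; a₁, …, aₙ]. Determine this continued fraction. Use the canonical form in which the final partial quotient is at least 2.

Repeatedly divide and take the remainder:
3134 ÷ 275 → quotient 11, remainder 109
275 ÷ 109 → quotient 2, remainder 57
109 ÷ 57 → quotient 1, remainder 52
57 ÷ 52 → quotient 1, remainder 5
52 ÷ 5 → quotient 10, remainder 2
5 ÷ 2 → quotient 2, remainder 1
2 ÷ 1 → quotient 2, remainder 0

[11; 2, 1, 1, 10, 2, 2]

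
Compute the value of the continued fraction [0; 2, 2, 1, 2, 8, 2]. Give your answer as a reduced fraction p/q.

Collapse the nested fraction from the inside out:
Start with 2.
8 + 1/(2/1) = 8 + 1/2 = 17/2
2 + 1/(17/2) = 2 + 2/17 = 36/17
1 + 1/(36/17) = 1 + 17/36 = 53/36
2 + 1/(53/36) = 2 + 36/53 = 142/53
2 + 1/(142/53) = 2 + 53/142 = 337/142
0 + 1/(337/142) = 0 + 142/337 = 142/337

142/337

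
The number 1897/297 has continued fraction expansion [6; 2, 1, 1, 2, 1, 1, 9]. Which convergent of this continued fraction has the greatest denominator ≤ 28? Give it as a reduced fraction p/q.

115/18

List convergents until the denominator exceeds the bound:
a_0 = 6: 6/1  (≤ bound)
a_1 = 2: 13/2  (≤ bound)
a_2 = 1: 19/3  (≤ bound)
a_3 = 1: 32/5  (≤ bound)
a_4 = 2: 83/13  (≤ bound)
a_5 = 1: 115/18  (≤ bound)
a_6 = 1: 198/31  (> 28, stop)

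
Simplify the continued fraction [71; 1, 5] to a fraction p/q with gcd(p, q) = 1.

431/6

Start with 5.
1 + 1/(5/1) = 1 + 1/5 = 6/5
71 + 1/(6/5) = 71 + 5/6 = 431/6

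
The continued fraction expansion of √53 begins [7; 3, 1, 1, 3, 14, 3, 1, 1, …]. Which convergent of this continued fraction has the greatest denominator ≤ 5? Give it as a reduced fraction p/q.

29/4

List convergents until the denominator exceeds the bound:
a_0 = 7: 7/1  (≤ bound)
a_1 = 3: 22/3  (≤ bound)
a_2 = 1: 29/4  (≤ bound)
a_3 = 1: 51/7  (> 5, stop)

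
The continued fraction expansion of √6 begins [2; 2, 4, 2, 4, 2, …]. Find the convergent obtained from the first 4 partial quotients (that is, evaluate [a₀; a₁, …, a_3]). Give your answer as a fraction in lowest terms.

Starting at the tail and folding back:
Start with 2.
4 + 1/(2/1) = 4 + 1/2 = 9/2
2 + 1/(9/2) = 2 + 2/9 = 20/9
2 + 1/(20/9) = 2 + 9/20 = 49/20

49/20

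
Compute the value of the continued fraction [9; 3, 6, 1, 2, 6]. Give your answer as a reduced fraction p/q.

3727/400

a_0 = 9: 9/1
a_1 = 3: 28/3
a_2 = 6: 177/19
a_3 = 1: 205/22
a_4 = 2: 587/63
a_5 = 6: 3727/400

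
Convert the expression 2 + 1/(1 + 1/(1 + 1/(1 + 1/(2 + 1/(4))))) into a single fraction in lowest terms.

92/35

Build up convergents one term at a time:
a_0 = 2: 2/1
a_1 = 1: 3/1
a_2 = 1: 5/2
a_3 = 1: 8/3
a_4 = 2: 21/8
a_5 = 4: 92/35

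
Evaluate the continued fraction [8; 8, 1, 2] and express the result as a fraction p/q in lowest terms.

211/26

a_0 = 8: 8/1
a_1 = 8: 65/8
a_2 = 1: 73/9
a_3 = 2: 211/26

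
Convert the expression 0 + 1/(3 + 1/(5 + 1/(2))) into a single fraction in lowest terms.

11/35

Start with 2.
5 + 1/(2/1) = 5 + 1/2 = 11/2
3 + 1/(11/2) = 3 + 2/11 = 35/11
0 + 1/(35/11) = 0 + 11/35 = 11/35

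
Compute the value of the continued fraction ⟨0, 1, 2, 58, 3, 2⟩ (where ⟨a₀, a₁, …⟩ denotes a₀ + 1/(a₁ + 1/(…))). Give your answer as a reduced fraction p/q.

Start with 2.
3 + 1/(2/1) = 3 + 1/2 = 7/2
58 + 1/(7/2) = 58 + 2/7 = 408/7
2 + 1/(408/7) = 2 + 7/408 = 823/408
1 + 1/(823/408) = 1 + 408/823 = 1231/823
0 + 1/(1231/823) = 0 + 823/1231 = 823/1231

823/1231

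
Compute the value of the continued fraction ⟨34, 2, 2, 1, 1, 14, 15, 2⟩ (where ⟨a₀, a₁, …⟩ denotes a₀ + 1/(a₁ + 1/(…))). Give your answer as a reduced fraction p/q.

187539/5449

a_0 = 34: 34/1
a_1 = 2: 69/2
a_2 = 2: 172/5
a_3 = 1: 241/7
a_4 = 1: 413/12
a_5 = 14: 6023/175
a_6 = 15: 90758/2637
a_7 = 2: 187539/5449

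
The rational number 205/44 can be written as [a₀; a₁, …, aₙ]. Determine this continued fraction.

Repeatedly divide and take the remainder:
205 ÷ 44 → quotient 4, remainder 29
44 ÷ 29 → quotient 1, remainder 15
29 ÷ 15 → quotient 1, remainder 14
15 ÷ 14 → quotient 1, remainder 1
14 ÷ 1 → quotient 14, remainder 0

[4; 1, 1, 1, 14]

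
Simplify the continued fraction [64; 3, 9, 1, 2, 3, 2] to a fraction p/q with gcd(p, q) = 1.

44511/692

a_0 = 64: 64/1
a_1 = 3: 193/3
a_2 = 9: 1801/28
a_3 = 1: 1994/31
a_4 = 2: 5789/90
a_5 = 3: 19361/301
a_6 = 2: 44511/692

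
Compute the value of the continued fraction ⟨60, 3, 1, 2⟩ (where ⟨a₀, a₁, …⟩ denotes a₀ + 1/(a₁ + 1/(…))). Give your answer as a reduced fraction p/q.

a_0 = 60: 60/1
a_1 = 3: 181/3
a_2 = 1: 241/4
a_3 = 2: 663/11

663/11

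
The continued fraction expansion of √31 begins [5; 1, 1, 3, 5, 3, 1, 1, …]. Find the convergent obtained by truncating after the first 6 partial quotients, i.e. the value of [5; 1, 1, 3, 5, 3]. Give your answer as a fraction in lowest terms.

657/118

a_0 = 5: 5/1
a_1 = 1: 6/1
a_2 = 1: 11/2
a_3 = 3: 39/7
a_4 = 5: 206/37
a_5 = 3: 657/118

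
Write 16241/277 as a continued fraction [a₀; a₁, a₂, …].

[58; 1, 1, 1, 2, 1, 1, 14]

Run the Euclidean algorithm, recording each quotient:
16241 = 58·277 + 175, so a_0 = 58
277 = 1·175 + 102, so a_1 = 1
175 = 1·102 + 73, so a_2 = 1
102 = 1·73 + 29, so a_3 = 1
73 = 2·29 + 15, so a_4 = 2
29 = 1·15 + 14, so a_5 = 1
15 = 1·14 + 1, so a_6 = 1
14 = 14·1 + 0, so a_7 = 14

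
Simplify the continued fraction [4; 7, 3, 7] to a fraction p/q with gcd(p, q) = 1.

Compute successive convergents:
a_0 = 4: 4/1
a_1 = 7: 29/7
a_2 = 3: 91/22
a_3 = 7: 666/161

666/161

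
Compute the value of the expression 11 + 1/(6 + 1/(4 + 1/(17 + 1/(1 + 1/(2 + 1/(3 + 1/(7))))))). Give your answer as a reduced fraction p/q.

365359/32738

a_0 = 11: 11/1
a_1 = 6: 67/6
a_2 = 4: 279/25
a_3 = 17: 4810/431
a_4 = 1: 5089/456
a_5 = 2: 14988/1343
a_6 = 3: 50053/4485
a_7 = 7: 365359/32738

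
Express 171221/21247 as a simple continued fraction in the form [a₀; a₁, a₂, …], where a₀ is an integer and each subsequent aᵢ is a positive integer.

[8; 17, 15, 5, 2, 7]

171221 ÷ 21247 → quotient 8, remainder 1245
21247 ÷ 1245 → quotient 17, remainder 82
1245 ÷ 82 → quotient 15, remainder 15
82 ÷ 15 → quotient 5, remainder 7
15 ÷ 7 → quotient 2, remainder 1
7 ÷ 1 → quotient 7, remainder 0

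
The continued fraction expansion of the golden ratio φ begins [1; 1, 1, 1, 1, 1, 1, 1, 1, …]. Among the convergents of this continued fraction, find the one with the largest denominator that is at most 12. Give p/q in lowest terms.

List convergents until the denominator exceeds the bound:
a_0 = 1: 1/1  (≤ bound)
a_1 = 1: 2/1  (≤ bound)
a_2 = 1: 3/2  (≤ bound)
a_3 = 1: 5/3  (≤ bound)
a_4 = 1: 8/5  (≤ bound)
a_5 = 1: 13/8  (≤ bound)
a_6 = 1: 21/13  (> 12, stop)

13/8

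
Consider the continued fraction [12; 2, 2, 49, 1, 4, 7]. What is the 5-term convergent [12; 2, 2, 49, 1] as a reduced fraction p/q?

3125/252

Work from the innermost term outward:
Start with 1.
49 + 1/(1/1) = 49 + 1/1 = 50/1
2 + 1/(50/1) = 2 + 1/50 = 101/50
2 + 1/(101/50) = 2 + 50/101 = 252/101
12 + 1/(252/101) = 12 + 101/252 = 3125/252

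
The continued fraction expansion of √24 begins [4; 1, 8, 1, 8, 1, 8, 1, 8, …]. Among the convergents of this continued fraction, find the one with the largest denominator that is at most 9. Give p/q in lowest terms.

44/9

a_0 = 4: 4/1  (≤ bound)
a_1 = 1: 5/1  (≤ bound)
a_2 = 8: 44/9  (≤ bound)
a_3 = 1: 49/10  (> 9, stop)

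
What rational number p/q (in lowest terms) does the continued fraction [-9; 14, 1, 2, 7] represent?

-2885/323

Build up convergents one term at a time:
a_0 = -9: -9/1
a_1 = 14: -125/14
a_2 = 1: -134/15
a_3 = 2: -393/44
a_4 = 7: -2885/323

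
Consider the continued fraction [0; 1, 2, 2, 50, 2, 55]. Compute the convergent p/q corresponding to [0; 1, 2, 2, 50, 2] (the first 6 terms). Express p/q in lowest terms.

Start with 2.
50 + 1/(2/1) = 50 + 1/2 = 101/2
2 + 1/(101/2) = 2 + 2/101 = 204/101
2 + 1/(204/101) = 2 + 101/204 = 509/204
1 + 1/(509/204) = 1 + 204/509 = 713/509
0 + 1/(713/509) = 0 + 509/713 = 509/713

509/713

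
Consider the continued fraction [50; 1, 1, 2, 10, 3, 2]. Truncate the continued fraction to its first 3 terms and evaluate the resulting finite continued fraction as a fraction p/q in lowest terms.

a_0 = 50: 50/1
a_1 = 1: 51/1
a_2 = 1: 101/2

101/2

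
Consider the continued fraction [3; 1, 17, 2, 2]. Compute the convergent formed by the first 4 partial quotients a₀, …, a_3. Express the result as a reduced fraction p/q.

a_0 = 3: 3/1
a_1 = 1: 4/1
a_2 = 17: 71/18
a_3 = 2: 146/37

146/37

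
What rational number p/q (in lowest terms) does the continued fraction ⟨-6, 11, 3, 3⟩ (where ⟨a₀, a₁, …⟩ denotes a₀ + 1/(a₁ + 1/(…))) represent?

-668/113

Work from the innermost term outward:
Start with 3.
3 + 1/(3/1) = 3 + 1/3 = 10/3
11 + 1/(10/3) = 11 + 3/10 = 113/10
-6 + 1/(113/10) = -6 + 10/113 = -668/113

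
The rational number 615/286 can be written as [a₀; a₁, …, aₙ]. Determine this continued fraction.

[2; 6, 1, 1, 1, 6, 2]

Run the Euclidean algorithm, recording each quotient:
615 ÷ 286 → quotient 2, remainder 43
286 ÷ 43 → quotient 6, remainder 28
43 ÷ 28 → quotient 1, remainder 15
28 ÷ 15 → quotient 1, remainder 13
15 ÷ 13 → quotient 1, remainder 2
13 ÷ 2 → quotient 6, remainder 1
2 ÷ 1 → quotient 2, remainder 0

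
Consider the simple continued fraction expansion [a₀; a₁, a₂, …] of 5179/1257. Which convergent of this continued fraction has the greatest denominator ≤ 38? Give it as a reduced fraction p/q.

103/25

List convergents until the denominator exceeds the bound:
a_0 = 4: 4/1  (≤ bound)
a_1 = 8: 33/8  (≤ bound)
a_2 = 3: 103/25  (≤ bound)
a_3 = 12: 1269/308  (> 38, stop)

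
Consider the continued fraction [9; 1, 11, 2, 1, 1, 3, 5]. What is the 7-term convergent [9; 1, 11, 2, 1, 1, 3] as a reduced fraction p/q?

2212/223

a_0 = 9: 9/1
a_1 = 1: 10/1
a_2 = 11: 119/12
a_3 = 2: 248/25
a_4 = 1: 367/37
a_5 = 1: 615/62
a_6 = 3: 2212/223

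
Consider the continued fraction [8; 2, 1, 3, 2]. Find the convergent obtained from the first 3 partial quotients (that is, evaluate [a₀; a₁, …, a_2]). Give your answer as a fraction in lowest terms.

Start with 1.
2 + 1/(1/1) = 2 + 1/1 = 3/1
8 + 1/(3/1) = 8 + 1/3 = 25/3

25/3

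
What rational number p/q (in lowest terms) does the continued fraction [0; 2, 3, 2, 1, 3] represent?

37/85

a_0 = 0: 0/1
a_1 = 2: 1/2
a_2 = 3: 3/7
a_3 = 2: 7/16
a_4 = 1: 10/23
a_5 = 3: 37/85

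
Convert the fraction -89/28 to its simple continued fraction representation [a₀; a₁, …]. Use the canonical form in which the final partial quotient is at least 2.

[-4; 1, 4, 1, 1, 2]

⌊-89/28⌋ = -4, remainder 23
⌊28/23⌋ = 1, remainder 5
⌊23/5⌋ = 4, remainder 3
⌊5/3⌋ = 1, remainder 2
⌊3/2⌋ = 1, remainder 1
⌊2/1⌋ = 2, remainder 0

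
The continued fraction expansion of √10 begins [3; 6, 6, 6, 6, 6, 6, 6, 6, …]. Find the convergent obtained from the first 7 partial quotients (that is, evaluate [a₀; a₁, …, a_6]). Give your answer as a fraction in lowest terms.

Collapse the nested fraction from the inside out:
Start with 6.
6 + 1/(6/1) = 6 + 1/6 = 37/6
6 + 1/(37/6) = 6 + 6/37 = 228/37
6 + 1/(228/37) = 6 + 37/228 = 1405/228
6 + 1/(1405/228) = 6 + 228/1405 = 8658/1405
6 + 1/(8658/1405) = 6 + 1405/8658 = 53353/8658
3 + 1/(53353/8658) = 3 + 8658/53353 = 168717/53353

168717/53353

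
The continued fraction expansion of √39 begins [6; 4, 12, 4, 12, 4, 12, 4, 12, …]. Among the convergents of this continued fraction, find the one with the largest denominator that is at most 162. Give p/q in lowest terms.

a_0 = 6: 6/1  (≤ bound)
a_1 = 4: 25/4  (≤ bound)
a_2 = 12: 306/49  (≤ bound)
a_3 = 4: 1249/200  (> 162, stop)

306/49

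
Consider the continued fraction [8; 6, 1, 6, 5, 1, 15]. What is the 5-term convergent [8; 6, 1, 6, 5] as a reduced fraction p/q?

Starting at the tail and folding back:
Start with 5.
6 + 1/(5/1) = 6 + 1/5 = 31/5
1 + 1/(31/5) = 1 + 5/31 = 36/31
6 + 1/(36/31) = 6 + 31/36 = 247/36
8 + 1/(247/36) = 8 + 36/247 = 2012/247

2012/247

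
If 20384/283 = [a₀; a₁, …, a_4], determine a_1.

⌊20384/283⌋ = 72, remainder 8
⌊283/8⌋ = 35, remainder 3

35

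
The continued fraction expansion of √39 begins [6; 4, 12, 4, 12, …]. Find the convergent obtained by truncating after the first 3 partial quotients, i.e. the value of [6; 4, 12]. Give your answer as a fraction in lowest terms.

306/49

a_0 = 6: 6/1
a_1 = 4: 25/4
a_2 = 12: 306/49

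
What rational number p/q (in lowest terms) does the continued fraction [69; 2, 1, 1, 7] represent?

2637/38

Build up convergents one term at a time:
a_0 = 69: 69/1
a_1 = 2: 139/2
a_2 = 1: 208/3
a_3 = 1: 347/5
a_4 = 7: 2637/38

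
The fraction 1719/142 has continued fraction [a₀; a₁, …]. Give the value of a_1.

9

⌊1719/142⌋ = 12, remainder 15
⌊142/15⌋ = 9, remainder 7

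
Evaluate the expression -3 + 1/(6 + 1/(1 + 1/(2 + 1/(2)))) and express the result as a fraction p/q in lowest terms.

-134/47

a_0 = -3: -3/1
a_1 = 6: -17/6
a_2 = 1: -20/7
a_3 = 2: -57/20
a_4 = 2: -134/47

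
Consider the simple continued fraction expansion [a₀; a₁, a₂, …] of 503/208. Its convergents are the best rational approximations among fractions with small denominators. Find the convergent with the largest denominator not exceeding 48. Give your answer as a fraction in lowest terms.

104/43

a_0 = 2: 2/1  (≤ bound)
a_1 = 2: 5/2  (≤ bound)
a_2 = 2: 12/5  (≤ bound)
a_3 = 1: 17/7  (≤ bound)
a_4 = 1: 29/12  (≤ bound)
a_5 = 3: 104/43  (≤ bound)
a_6 = 1: 133/55  (> 48, stop)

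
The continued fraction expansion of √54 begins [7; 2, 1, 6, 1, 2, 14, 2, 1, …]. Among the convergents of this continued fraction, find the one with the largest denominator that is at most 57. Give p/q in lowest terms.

List convergents until the denominator exceeds the bound:
a_0 = 7: 7/1  (≤ bound)
a_1 = 2: 15/2  (≤ bound)
a_2 = 1: 22/3  (≤ bound)
a_3 = 6: 147/20  (≤ bound)
a_4 = 1: 169/23  (≤ bound)
a_5 = 2: 485/66  (> 57, stop)

169/23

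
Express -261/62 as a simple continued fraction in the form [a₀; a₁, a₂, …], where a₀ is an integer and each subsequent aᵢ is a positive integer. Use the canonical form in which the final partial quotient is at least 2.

-261 ÷ 62 → quotient -5, remainder 49
62 ÷ 49 → quotient 1, remainder 13
49 ÷ 13 → quotient 3, remainder 10
13 ÷ 10 → quotient 1, remainder 3
10 ÷ 3 → quotient 3, remainder 1
3 ÷ 1 → quotient 3, remainder 0

[-5; 1, 3, 1, 3, 3]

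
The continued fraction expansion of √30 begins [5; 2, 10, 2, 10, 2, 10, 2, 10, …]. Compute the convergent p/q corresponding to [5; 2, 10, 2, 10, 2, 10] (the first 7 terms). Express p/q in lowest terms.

55435/10121

Use the convergent recurrence hₖ = aₖ·hₖ₋₁ + hₖ₋₂ (and likewise for the denominators kₖ):
a_0 = 5: 5/1
a_1 = 2: 11/2
a_2 = 10: 115/21
a_3 = 2: 241/44
a_4 = 10: 2525/461
a_5 = 2: 5291/966
a_6 = 10: 55435/10121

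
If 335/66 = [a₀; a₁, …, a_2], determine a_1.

13

Run the Euclidean algorithm, recording each quotient:
335 ÷ 66 → quotient 5, remainder 5
66 ÷ 5 → quotient 13, remainder 1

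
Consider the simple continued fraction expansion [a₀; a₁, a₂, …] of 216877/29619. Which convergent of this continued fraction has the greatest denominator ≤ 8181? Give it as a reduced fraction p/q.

a_0 = 7: 7/1  (≤ bound)
a_1 = 3: 22/3  (≤ bound)
a_2 = 9: 205/28  (≤ bound)
a_3 = 1: 227/31  (≤ bound)
a_4 = 2: 659/90  (≤ bound)
a_5 = 36: 23951/3271  (≤ bound)
a_6 = 4: 96463/13174  (> 8181, stop)

23951/3271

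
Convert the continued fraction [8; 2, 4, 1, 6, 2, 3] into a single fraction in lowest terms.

4717/558

Work from the innermost term outward:
Start with 3.
2 + 1/(3/1) = 2 + 1/3 = 7/3
6 + 1/(7/3) = 6 + 3/7 = 45/7
1 + 1/(45/7) = 1 + 7/45 = 52/45
4 + 1/(52/45) = 4 + 45/52 = 253/52
2 + 1/(253/52) = 2 + 52/253 = 558/253
8 + 1/(558/253) = 8 + 253/558 = 4717/558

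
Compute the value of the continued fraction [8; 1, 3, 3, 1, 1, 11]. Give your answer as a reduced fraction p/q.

Work from the innermost term outward:
Start with 11.
1 + 1/(11/1) = 1 + 1/11 = 12/11
1 + 1/(12/11) = 1 + 11/12 = 23/12
3 + 1/(23/12) = 3 + 12/23 = 81/23
3 + 1/(81/23) = 3 + 23/81 = 266/81
1 + 1/(266/81) = 1 + 81/266 = 347/266
8 + 1/(347/266) = 8 + 266/347 = 3042/347

3042/347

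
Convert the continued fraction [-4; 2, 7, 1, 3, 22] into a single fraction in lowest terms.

Start with 22.
3 + 1/(22/1) = 3 + 1/22 = 67/22
1 + 1/(67/22) = 1 + 22/67 = 89/67
7 + 1/(89/67) = 7 + 67/89 = 690/89
2 + 1/(690/89) = 2 + 89/690 = 1469/690
-4 + 1/(1469/690) = -4 + 690/1469 = -5186/1469

-5186/1469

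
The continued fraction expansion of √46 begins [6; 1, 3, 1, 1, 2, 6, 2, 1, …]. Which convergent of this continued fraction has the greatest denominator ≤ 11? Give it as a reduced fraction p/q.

List convergents until the denominator exceeds the bound:
a_0 = 6: 6/1  (≤ bound)
a_1 = 1: 7/1  (≤ bound)
a_2 = 3: 27/4  (≤ bound)
a_3 = 1: 34/5  (≤ bound)
a_4 = 1: 61/9  (≤ bound)
a_5 = 2: 156/23  (> 11, stop)

61/9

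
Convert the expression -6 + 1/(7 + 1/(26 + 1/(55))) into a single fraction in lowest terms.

-59001/10072

Start with 55.
26 + 1/(55/1) = 26 + 1/55 = 1431/55
7 + 1/(1431/55) = 7 + 55/1431 = 10072/1431
-6 + 1/(10072/1431) = -6 + 1431/10072 = -59001/10072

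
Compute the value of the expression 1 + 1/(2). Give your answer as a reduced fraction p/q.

3/2

Compute successive convergents:
a_0 = 1: 1/1
a_1 = 2: 3/2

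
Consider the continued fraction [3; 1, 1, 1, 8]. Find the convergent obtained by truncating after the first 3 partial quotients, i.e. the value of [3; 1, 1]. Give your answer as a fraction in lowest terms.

7/2

Starting at the tail and folding back:
Start with 1.
1 + 1/(1/1) = 1 + 1/1 = 2/1
3 + 1/(2/1) = 3 + 1/2 = 7/2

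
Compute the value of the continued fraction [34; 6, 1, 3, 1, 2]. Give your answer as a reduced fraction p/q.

Start with 2.
1 + 1/(2/1) = 1 + 1/2 = 3/2
3 + 1/(3/2) = 3 + 2/3 = 11/3
1 + 1/(11/3) = 1 + 3/11 = 14/11
6 + 1/(14/11) = 6 + 11/14 = 95/14
34 + 1/(95/14) = 34 + 14/95 = 3244/95

3244/95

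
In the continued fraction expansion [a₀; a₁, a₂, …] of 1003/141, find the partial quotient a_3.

1003 ÷ 141 → quotient 7, remainder 16
141 ÷ 16 → quotient 8, remainder 13
16 ÷ 13 → quotient 1, remainder 3
13 ÷ 3 → quotient 4, remainder 1

4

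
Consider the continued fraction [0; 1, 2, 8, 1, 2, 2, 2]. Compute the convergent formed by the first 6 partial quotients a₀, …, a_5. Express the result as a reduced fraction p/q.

55/81

Start with 2.
1 + 1/(2/1) = 1 + 1/2 = 3/2
8 + 1/(3/2) = 8 + 2/3 = 26/3
2 + 1/(26/3) = 2 + 3/26 = 55/26
1 + 1/(55/26) = 1 + 26/55 = 81/55
0 + 1/(81/55) = 0 + 55/81 = 55/81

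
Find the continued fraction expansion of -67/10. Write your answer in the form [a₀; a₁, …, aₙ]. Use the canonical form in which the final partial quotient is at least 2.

-67 = -7·10 + 3, so a_0 = -7
10 = 3·3 + 1, so a_1 = 3
3 = 3·1 + 0, so a_2 = 3

[-7; 3, 3]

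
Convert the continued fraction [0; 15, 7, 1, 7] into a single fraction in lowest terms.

63/953

Compute successive convergents:
a_0 = 0: 0/1
a_1 = 15: 1/15
a_2 = 7: 7/106
a_3 = 1: 8/121
a_4 = 7: 63/953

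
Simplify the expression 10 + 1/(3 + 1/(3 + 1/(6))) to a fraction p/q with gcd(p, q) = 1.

649/63

Starting at the tail and folding back:
Start with 6.
3 + 1/(6/1) = 3 + 1/6 = 19/6
3 + 1/(19/6) = 3 + 6/19 = 63/19
10 + 1/(63/19) = 10 + 19/63 = 649/63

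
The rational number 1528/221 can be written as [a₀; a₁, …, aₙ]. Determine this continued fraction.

[6; 1, 10, 1, 1, 1, 2, 2]

Repeatedly divide and take the remainder:
⌊1528/221⌋ = 6, remainder 202
⌊221/202⌋ = 1, remainder 19
⌊202/19⌋ = 10, remainder 12
⌊19/12⌋ = 1, remainder 7
⌊12/7⌋ = 1, remainder 5
⌊7/5⌋ = 1, remainder 2
⌊5/2⌋ = 2, remainder 1
⌊2/1⌋ = 2, remainder 0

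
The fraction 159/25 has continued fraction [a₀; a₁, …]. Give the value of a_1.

⌊159/25⌋ = 6, remainder 9
⌊25/9⌋ = 2, remainder 7

2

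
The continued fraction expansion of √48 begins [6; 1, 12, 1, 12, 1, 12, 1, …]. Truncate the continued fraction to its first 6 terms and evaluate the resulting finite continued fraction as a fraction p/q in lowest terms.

a_0 = 6: 6/1
a_1 = 1: 7/1
a_2 = 12: 90/13
a_3 = 1: 97/14
a_4 = 12: 1254/181
a_5 = 1: 1351/195

1351/195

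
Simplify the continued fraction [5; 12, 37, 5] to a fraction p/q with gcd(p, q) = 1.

11371/2237

a_0 = 5: 5/1
a_1 = 12: 61/12
a_2 = 37: 2262/445
a_3 = 5: 11371/2237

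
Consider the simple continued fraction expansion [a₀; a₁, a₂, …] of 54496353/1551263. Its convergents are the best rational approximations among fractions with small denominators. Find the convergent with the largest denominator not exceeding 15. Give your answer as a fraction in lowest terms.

281/8

a_0 = 35: 35/1  (≤ bound)
a_1 = 7: 246/7  (≤ bound)
a_2 = 1: 281/8  (≤ bound)
a_3 = 2: 808/23  (> 15, stop)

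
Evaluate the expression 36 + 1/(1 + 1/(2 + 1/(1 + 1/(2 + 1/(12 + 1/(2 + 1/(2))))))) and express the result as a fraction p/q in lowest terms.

Starting at the tail and folding back:
Start with 2.
2 + 1/(2/1) = 2 + 1/2 = 5/2
12 + 1/(5/2) = 12 + 2/5 = 62/5
2 + 1/(62/5) = 2 + 5/62 = 129/62
1 + 1/(129/62) = 1 + 62/129 = 191/129
2 + 1/(191/129) = 2 + 129/191 = 511/191
1 + 1/(511/191) = 1 + 191/511 = 702/511
36 + 1/(702/511) = 36 + 511/702 = 25783/702

25783/702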